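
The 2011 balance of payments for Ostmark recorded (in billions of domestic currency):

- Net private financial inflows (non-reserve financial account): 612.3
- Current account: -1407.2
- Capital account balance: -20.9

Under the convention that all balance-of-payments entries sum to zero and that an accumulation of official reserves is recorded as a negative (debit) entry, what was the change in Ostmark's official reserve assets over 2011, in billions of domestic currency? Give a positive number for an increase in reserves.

Official reserve transactions balance = -((-1407.2) + (-20.9) + 612.3) = 815.8
An accumulation of reserves is recorded as a debit (negative entry), so the change in the stock of reserves is the negative of that balance.
Change in official reserves = -(815.8) = -815.8

-815.8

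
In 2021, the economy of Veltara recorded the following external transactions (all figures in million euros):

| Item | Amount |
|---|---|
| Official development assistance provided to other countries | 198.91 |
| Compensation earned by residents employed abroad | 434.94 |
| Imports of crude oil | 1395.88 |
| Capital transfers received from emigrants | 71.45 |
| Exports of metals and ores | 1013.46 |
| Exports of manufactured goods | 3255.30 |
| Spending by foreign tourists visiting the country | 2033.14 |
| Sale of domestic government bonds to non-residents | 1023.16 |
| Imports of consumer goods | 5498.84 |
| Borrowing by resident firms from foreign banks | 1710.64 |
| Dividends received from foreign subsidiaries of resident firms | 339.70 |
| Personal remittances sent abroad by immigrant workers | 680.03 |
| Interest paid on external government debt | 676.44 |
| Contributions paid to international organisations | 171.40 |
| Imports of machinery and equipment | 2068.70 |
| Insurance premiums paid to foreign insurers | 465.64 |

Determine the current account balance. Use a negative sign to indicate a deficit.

-4079.30

Goods: -1395.88 + 3255.30 - 2068.70 + 1013.46 - 5498.84 = -4694.66
Services: -465.64 + 2033.14 = 1567.50
Primary income: -676.44 + 339.70 + 434.94 = 98.20
Secondary income: -198.91 - 680.03 - 171.40 = -1050.34
Current account = (-4694.66) + 1567.50 + 98.20 + (-1050.34) = -4079.30
(Excluded from the current account — capital account: capital transfers received from emigrants 71.45; financial account: sale of domestic government bonds to non-residents 1023.16, borrowing by resident firms from foreign banks 1710.64.)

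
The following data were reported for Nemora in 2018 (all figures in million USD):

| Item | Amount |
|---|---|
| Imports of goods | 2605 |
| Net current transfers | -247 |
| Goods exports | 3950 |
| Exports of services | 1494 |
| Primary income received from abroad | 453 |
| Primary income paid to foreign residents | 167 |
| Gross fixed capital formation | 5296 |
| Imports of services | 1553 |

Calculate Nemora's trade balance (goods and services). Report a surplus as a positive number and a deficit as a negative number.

Goods balance = 3950 - 2605 = 1345
Services balance = 1494 - 1553 = -59
Trade balance (goods + services) = 1345 + (-59) = 1286

1286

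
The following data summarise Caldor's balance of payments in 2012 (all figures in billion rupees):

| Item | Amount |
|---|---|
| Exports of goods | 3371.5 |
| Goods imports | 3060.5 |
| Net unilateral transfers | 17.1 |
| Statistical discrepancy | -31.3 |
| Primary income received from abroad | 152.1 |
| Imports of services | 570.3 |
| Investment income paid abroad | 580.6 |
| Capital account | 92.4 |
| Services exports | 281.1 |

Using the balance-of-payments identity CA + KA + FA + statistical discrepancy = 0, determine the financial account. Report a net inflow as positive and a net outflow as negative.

328.5

Goods balance = 3371.5 - 3060.5 = 311.0
Services balance = 281.1 - 570.3 = -289.2
Trade balance (goods + services) = 311.0 + (-289.2) = 21.8
Net primary income = 152.1 - 580.6 = -428.5
Net secondary income = 17.1
Current account = 21.8 + (-428.5) + 17.1 = -389.6
Financial account = -(-389.6 + 92.4 + (-31.3)) = 328.5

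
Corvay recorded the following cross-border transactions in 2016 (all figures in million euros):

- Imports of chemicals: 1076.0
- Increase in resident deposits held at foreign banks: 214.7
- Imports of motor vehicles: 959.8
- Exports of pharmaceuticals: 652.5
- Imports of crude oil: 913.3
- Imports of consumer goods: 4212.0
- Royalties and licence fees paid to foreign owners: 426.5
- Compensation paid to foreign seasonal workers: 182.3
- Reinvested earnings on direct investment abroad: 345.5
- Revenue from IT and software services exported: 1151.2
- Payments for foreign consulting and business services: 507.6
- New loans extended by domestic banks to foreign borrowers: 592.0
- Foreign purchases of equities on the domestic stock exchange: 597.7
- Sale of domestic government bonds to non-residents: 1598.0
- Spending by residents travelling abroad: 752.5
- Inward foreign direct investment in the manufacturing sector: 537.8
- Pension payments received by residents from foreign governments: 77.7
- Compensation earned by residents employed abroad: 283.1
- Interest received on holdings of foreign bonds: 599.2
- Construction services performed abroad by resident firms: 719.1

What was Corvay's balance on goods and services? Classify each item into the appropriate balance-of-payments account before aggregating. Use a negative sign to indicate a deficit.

-6324.9

Goods: 652.5 - 1076.0 - 4212.0 - 913.3 - 959.8 = -6508.6
Services: -426.5 + 1151.2 + 719.1 - 752.5 - 507.6 = 183.7
Trade balance = -6508.6 + 183.7 = -6324.9
(Excluded from the trade balance — financial account: increase in resident deposits held at foreign banks 214.7, new loans extended by domestic banks to foreign borrowers 592.0, foreign purchases of equities on the domestic stock exchange 597.7, sale of domestic government bonds to non-residents 1598.0, inward foreign direct investment in the manufacturing sector 537.8; primary income: compensation paid to foreign seasonal workers 182.3, reinvested earnings on direct investment abroad 345.5, compensation earned by residents employed abroad 283.1, interest received on holdings of foreign bonds 599.2; secondary income: pension payments received by residents from foreign governments 77.7.)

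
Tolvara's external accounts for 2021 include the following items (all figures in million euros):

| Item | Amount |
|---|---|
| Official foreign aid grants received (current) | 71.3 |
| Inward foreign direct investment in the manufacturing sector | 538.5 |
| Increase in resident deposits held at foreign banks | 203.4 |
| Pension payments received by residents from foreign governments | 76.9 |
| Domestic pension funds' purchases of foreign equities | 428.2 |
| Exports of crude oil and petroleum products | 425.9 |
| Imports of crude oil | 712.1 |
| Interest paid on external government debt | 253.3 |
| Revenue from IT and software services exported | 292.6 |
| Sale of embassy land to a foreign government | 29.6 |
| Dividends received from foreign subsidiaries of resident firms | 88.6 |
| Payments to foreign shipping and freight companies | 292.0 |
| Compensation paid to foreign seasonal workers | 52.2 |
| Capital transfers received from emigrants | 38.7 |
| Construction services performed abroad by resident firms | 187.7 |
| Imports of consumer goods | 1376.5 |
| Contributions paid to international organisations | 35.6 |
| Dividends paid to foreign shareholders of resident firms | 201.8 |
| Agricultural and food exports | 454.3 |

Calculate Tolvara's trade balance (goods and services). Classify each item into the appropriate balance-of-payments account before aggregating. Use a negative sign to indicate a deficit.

Goods: 425.9 - 712.1 - 1376.5 + 454.3 = -1208.4
Services: -292.0 + 292.6 + 187.7 = 188.3
Trade balance = -1208.4 + 188.3 = -1020.1
(Excluded from the trade balance — secondary income: official foreign aid grants received (current) 71.3, pension payments received by residents from foreign governments 76.9, contributions paid to international organisations 35.6; financial account: inward foreign direct investment in the manufacturing sector 538.5, increase in resident deposits held at foreign banks 203.4, domestic pension funds' purchases of foreign equities 428.2; primary income: interest paid on external government debt 253.3, dividends received from foreign subsidiaries of resident firms 88.6, compensation paid to foreign seasonal workers 52.2, dividends paid to foreign shareholders of resident firms 201.8; capital account: sale of embassy land to a foreign government 29.6, capital transfers received from emigrants 38.7.)

-1020.1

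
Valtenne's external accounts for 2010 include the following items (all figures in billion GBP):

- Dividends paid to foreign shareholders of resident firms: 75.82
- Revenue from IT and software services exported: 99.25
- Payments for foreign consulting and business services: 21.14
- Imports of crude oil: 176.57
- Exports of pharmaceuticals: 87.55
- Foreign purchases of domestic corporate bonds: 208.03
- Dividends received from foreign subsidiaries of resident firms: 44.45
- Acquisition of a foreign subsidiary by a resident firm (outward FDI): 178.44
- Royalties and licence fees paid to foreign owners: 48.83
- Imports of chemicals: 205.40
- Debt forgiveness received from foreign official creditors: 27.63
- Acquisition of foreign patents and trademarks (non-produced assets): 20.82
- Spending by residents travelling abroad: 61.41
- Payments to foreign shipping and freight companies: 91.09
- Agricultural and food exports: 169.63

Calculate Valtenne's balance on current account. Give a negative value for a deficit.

Goods: 87.55 + 169.63 - 176.57 - 205.40 = -124.79
Services: -21.14 - 48.83 + 99.25 - 91.09 - 61.41 = -123.22
Primary income: 44.45 - 75.82 = -31.37
Current account = (-124.79) + (-123.22) + (-31.37) = -279.38
(Excluded from the current account — financial account: foreign purchases of domestic corporate bonds 208.03, acquisition of a foreign subsidiary by a resident firm (outward FDI) 178.44; capital account: debt forgiveness received from foreign official creditors 27.63, acquisition of foreign patents and trademarks (non-produced assets) 20.82.)

-279.38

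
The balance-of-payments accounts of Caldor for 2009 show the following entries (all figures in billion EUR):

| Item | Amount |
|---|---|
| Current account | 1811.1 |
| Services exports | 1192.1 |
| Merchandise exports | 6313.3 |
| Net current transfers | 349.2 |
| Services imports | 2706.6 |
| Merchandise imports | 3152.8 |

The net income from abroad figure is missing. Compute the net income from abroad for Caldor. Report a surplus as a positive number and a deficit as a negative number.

Current account = goods balance + services balance + net primary income + net secondary income
Sum of the known components = 1995.2
Net income from abroad = CA - (known components) = 1811.1 - 1995.2 = -184.1

-184.1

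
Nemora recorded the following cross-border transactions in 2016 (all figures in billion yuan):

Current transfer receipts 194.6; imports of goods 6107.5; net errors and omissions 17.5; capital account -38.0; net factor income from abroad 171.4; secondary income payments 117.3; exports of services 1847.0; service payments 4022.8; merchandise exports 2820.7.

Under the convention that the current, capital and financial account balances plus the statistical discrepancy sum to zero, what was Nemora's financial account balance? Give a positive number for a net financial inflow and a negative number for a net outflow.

Goods balance = 2820.7 - 6107.5 = -3286.8
Services balance = 1847.0 - 4022.8 = -2175.8
Trade balance (goods + services) = -3286.8 + (-2175.8) = -5462.6
Net primary income = 171.4
Net secondary income = 194.6 - 117.3 = 77.3
Current account = -5462.6 + 171.4 + 77.3 = -5213.9
Financial account = -(-5213.9 + (-38.0) + 17.5) = 5234.4

5234.4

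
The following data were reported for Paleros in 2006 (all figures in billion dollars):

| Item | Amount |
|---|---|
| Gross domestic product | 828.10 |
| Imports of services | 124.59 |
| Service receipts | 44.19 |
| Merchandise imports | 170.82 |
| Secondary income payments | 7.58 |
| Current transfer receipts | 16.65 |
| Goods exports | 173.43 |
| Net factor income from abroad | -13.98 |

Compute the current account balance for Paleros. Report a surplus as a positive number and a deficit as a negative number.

Goods balance = 173.43 - 170.82 = 2.61
Services balance = 44.19 - 124.59 = -80.40
Trade balance (goods + services) = 2.61 + (-80.40) = -77.79
Net primary income = -13.98
Net secondary income = 16.65 - 7.58 = 9.07
Current account = -77.79 + (-13.98) + 9.07 = -82.70

-82.70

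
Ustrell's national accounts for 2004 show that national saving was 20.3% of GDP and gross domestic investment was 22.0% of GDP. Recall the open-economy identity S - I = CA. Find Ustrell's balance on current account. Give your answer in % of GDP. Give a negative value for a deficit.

-1.7

S - I = CA (net lending to the rest of the world).
CA = S - I = 20.3 - 22.0 = -1.7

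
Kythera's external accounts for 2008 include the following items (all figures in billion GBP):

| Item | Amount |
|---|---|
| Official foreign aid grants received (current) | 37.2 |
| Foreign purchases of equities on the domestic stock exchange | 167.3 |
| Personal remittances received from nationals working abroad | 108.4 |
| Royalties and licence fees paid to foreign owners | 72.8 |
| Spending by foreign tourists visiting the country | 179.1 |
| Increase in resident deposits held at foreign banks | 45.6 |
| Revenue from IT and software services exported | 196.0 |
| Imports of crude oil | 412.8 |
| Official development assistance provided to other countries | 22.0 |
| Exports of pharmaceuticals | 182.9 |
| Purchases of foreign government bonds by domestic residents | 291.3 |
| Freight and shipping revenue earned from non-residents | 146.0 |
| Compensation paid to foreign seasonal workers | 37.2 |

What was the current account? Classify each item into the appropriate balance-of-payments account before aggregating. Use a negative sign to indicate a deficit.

Goods: 182.9 - 412.8 = -229.9
Services: -72.8 + 146.0 + 196.0 + 179.1 = 448.3
Primary income: -37.2
Secondary income: -22.0 + 108.4 + 37.2 = 123.6
Current account = (-229.9) + 448.3 + (-37.2) + 123.6 = 304.8
(Excluded from the current account — financial account: foreign purchases of equities on the domestic stock exchange 167.3, increase in resident deposits held at foreign banks 45.6, purchases of foreign government bonds by domestic residents 291.3.)

304.8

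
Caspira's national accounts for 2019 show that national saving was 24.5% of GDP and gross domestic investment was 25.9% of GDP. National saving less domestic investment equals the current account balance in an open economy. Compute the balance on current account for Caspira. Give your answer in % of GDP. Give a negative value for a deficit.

CA = S - I = 24.5 - 25.9 = -1.4

-1.4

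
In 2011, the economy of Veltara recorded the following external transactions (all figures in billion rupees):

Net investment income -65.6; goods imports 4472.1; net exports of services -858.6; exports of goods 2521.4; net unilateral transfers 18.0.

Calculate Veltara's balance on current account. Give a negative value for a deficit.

Goods balance = 2521.4 - 4472.1 = -1950.7
Services balance = -858.6
Trade balance (goods + services) = -1950.7 + (-858.6) = -2809.3
Net primary income = -65.6
Net secondary income = 18.0
Current account = -2809.3 + (-65.6) + 18.0 = -2856.9

-2856.9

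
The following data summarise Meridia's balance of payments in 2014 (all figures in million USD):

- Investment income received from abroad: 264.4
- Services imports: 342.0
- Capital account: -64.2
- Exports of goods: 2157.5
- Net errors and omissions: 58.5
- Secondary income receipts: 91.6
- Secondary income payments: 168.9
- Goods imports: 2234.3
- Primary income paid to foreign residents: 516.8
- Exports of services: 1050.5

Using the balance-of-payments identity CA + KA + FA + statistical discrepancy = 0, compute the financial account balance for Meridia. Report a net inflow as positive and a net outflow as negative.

-296.3

Goods balance = 2157.5 - 2234.3 = -76.8
Services balance = 1050.5 - 342.0 = 708.5
Trade balance (goods + services) = -76.8 + 708.5 = 631.7
Net primary income = 264.4 - 516.8 = -252.4
Net secondary income = 91.6 - 168.9 = -77.3
Current account = 631.7 + (-252.4) + (-77.3) = 302.0
Financial account = -(302.0 + (-64.2) + 58.5) = -296.3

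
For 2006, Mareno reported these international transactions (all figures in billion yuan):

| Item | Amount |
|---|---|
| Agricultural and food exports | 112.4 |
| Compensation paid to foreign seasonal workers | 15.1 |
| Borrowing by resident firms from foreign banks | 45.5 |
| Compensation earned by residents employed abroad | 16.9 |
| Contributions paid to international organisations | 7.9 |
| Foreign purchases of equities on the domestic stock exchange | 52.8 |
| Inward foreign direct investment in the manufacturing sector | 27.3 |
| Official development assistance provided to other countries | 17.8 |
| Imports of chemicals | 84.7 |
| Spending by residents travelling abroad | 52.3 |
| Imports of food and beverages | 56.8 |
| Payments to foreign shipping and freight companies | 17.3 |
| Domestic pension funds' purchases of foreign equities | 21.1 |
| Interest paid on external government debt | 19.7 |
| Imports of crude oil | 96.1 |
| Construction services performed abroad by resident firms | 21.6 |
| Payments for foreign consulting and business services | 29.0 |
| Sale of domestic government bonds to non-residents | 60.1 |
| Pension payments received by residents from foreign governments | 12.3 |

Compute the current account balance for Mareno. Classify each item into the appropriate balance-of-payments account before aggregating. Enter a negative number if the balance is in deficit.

Goods: -84.7 - 56.8 + 112.4 - 96.1 = -125.2
Services: -17.3 - 29.0 - 52.3 + 21.6 = -77.0
Primary income: -19.7 + 16.9 - 15.1 = -17.9
Secondary income: -17.8 + 12.3 - 7.9 = -13.4
Current account = (-125.2) + (-77.0) + (-17.9) + (-13.4) = -233.5
(Excluded from the current account — financial account: borrowing by resident firms from foreign banks 45.5, foreign purchases of equities on the domestic stock exchange 52.8, inward foreign direct investment in the manufacturing sector 27.3, domestic pension funds' purchases of foreign equities 21.1, sale of domestic government bonds to non-residents 60.1.)

-233.5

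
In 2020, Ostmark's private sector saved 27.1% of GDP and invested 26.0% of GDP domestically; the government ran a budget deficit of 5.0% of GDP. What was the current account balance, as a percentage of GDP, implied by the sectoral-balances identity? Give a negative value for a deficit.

By the sectoral-balances identity, CA = (S_private - I) + (T - G).
Private balance = 27.1 - 26.0 = 1.1
Government balance (T - G) = -5.0
CA = 1.1 + (-5.0) = -3.9

-3.9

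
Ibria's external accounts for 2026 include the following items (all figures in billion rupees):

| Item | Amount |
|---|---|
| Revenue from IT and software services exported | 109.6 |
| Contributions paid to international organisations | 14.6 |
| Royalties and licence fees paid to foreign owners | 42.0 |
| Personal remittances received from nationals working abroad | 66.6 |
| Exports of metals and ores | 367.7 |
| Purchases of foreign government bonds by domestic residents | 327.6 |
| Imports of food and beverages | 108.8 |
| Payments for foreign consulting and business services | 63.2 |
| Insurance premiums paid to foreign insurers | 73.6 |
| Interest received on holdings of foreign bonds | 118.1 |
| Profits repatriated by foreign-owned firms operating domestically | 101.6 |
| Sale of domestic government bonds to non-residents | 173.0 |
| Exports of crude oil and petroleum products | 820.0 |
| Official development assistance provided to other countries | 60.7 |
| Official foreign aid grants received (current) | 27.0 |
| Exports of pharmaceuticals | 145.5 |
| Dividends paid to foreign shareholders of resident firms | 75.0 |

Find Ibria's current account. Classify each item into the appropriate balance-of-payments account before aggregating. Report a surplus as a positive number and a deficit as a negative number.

1115.0

Goods: 367.7 - 108.8 + 145.5 + 820.0 = 1224.4
Services: 109.6 - 63.2 - 73.6 - 42.0 = -69.2
Primary income: -101.6 - 75.0 + 118.1 = -58.5
Secondary income: -14.6 + 27.0 + 66.6 - 60.7 = 18.3
Current account = 1224.4 + (-69.2) + (-58.5) + 18.3 = 1115.0
(Excluded from the current account — financial account: purchases of foreign government bonds by domestic residents 327.6, sale of domestic government bonds to non-residents 173.0.)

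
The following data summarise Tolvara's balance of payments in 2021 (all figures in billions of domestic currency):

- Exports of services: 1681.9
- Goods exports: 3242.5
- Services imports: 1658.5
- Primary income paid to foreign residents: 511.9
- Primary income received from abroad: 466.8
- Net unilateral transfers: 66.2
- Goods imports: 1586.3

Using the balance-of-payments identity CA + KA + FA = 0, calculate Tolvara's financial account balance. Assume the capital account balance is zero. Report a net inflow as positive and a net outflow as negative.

Goods balance = 3242.5 - 1586.3 = 1656.2
Services balance = 1681.9 - 1658.5 = 23.4
Trade balance (goods + services) = 1656.2 + 23.4 = 1679.6
Net primary income = 466.8 - 511.9 = -45.1
Net secondary income = 66.2
Current account = 1679.6 + (-45.1) + 66.2 = 1700.7
Financial account = -(1700.7) = -1700.7

-1700.7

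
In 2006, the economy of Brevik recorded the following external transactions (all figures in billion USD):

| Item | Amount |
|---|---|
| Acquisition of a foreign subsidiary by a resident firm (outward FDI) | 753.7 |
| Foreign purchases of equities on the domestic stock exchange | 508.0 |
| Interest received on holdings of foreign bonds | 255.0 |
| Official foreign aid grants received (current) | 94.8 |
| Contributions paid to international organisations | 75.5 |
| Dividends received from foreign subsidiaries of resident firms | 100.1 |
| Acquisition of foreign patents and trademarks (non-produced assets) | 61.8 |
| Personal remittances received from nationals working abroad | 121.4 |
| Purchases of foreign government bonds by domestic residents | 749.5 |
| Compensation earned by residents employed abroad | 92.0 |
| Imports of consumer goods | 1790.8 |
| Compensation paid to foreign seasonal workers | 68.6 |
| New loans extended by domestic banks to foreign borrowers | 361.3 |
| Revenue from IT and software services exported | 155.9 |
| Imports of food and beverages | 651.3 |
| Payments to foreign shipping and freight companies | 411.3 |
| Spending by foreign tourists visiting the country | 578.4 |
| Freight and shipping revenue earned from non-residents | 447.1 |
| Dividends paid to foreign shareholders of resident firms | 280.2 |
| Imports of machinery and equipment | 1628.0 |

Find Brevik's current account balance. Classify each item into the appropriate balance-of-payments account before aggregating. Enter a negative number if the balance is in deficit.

Goods: -1790.8 - 651.3 - 1628.0 = -4070.1
Services: -411.3 + 155.9 + 578.4 + 447.1 = 770.1
Primary income: 100.1 - 280.2 + 255.0 - 68.6 + 92.0 = 98.3
Secondary income: -75.5 + 94.8 + 121.4 = 140.7
Current account = (-4070.1) + 770.1 + 98.3 + 140.7 = -3061.0
(Excluded from the current account — financial account: acquisition of a foreign subsidiary by a resident firm (outward FDI) 753.7, foreign purchases of equities on the domestic stock exchange 508.0, purchases of foreign government bonds by domestic residents 749.5, new loans extended by domestic banks to foreign borrowers 361.3; capital account: acquisition of foreign patents and trademarks (non-produced assets) 61.8.)

-3061.0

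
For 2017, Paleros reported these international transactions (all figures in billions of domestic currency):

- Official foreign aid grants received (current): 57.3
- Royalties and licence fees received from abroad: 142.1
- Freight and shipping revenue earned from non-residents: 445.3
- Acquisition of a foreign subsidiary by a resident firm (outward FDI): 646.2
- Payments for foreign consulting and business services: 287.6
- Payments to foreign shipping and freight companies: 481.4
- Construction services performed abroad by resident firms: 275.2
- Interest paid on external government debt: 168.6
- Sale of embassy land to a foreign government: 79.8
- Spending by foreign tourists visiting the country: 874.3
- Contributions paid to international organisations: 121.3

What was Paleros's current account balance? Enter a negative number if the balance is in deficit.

735.3

Services: 275.2 + 874.3 + 445.3 - 481.4 + 142.1 - 287.6 = 967.9
Primary income: -168.6
Secondary income: -121.3 + 57.3 = -64.0
Current account = 967.9 + (-168.6) + (-64.0) = 735.3
(Excluded from the current account — financial account: acquisition of a foreign subsidiary by a resident firm (outward FDI) 646.2; capital account: sale of embassy land to a foreign government 79.8.)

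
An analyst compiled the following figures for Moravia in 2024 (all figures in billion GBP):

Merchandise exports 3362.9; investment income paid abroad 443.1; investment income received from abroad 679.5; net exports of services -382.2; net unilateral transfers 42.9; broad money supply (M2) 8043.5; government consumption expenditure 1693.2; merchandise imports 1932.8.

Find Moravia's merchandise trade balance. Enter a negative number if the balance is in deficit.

1430.1

Goods balance = 3362.9 - 1932.8 = 1430.1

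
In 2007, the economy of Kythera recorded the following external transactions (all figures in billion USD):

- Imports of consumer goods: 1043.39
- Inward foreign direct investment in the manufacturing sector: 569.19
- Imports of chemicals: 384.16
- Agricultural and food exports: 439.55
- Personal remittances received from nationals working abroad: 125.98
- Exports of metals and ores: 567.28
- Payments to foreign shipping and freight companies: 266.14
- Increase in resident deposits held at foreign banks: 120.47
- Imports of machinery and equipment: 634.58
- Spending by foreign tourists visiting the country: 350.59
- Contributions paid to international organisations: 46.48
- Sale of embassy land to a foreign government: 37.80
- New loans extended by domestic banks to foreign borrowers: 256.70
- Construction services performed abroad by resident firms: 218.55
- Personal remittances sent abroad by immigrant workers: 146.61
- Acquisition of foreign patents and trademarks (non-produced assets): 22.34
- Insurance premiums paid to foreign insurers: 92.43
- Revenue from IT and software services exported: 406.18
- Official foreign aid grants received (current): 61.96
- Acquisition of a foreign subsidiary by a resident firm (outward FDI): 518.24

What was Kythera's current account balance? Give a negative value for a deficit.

Goods: -384.16 + 567.28 - 634.58 + 439.55 - 1043.39 = -1055.30
Services: 350.59 + 218.55 - 92.43 - 266.14 + 406.18 = 616.75
Secondary income: -146.61 + 125.98 - 46.48 + 61.96 = -5.15
Current account = (-1055.30) + 616.75 + (-5.15) = -443.70
(Excluded from the current account — financial account: inward foreign direct investment in the manufacturing sector 569.19, increase in resident deposits held at foreign banks 120.47, new loans extended by domestic banks to foreign borrowers 256.70, acquisition of a foreign subsidiary by a resident firm (outward FDI) 518.24; capital account: sale of embassy land to a foreign government 37.80, acquisition of foreign patents and trademarks (non-produced assets) 22.34.)

-443.70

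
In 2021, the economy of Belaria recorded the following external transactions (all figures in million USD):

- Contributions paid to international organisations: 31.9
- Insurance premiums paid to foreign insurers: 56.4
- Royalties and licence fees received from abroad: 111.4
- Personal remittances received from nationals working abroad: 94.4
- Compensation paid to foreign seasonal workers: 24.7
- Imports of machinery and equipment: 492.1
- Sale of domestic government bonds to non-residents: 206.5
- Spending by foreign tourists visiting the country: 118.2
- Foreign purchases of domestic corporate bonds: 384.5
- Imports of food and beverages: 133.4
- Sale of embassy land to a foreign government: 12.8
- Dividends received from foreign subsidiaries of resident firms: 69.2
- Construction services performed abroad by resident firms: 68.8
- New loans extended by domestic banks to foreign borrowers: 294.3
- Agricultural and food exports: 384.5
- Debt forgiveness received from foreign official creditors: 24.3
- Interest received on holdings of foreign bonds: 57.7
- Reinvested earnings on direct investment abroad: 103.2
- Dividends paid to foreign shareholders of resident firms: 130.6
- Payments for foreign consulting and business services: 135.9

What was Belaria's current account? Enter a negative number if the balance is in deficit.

2.4

Goods: -133.4 - 492.1 + 384.5 = -241.0
Services: -135.9 + 118.2 + 111.4 + 68.8 - 56.4 = 106.1
Primary income: -130.6 + 103.2 + 57.7 + 69.2 - 24.7 = 74.8
Secondary income: 94.4 - 31.9 = 62.5
Current account = (-241.0) + 106.1 + 74.8 + 62.5 = 2.4
(Excluded from the current account — financial account: sale of domestic government bonds to non-residents 206.5, foreign purchases of domestic corporate bonds 384.5, new loans extended by domestic banks to foreign borrowers 294.3; capital account: sale of embassy land to a foreign government 12.8, debt forgiveness received from foreign official creditors 24.3.)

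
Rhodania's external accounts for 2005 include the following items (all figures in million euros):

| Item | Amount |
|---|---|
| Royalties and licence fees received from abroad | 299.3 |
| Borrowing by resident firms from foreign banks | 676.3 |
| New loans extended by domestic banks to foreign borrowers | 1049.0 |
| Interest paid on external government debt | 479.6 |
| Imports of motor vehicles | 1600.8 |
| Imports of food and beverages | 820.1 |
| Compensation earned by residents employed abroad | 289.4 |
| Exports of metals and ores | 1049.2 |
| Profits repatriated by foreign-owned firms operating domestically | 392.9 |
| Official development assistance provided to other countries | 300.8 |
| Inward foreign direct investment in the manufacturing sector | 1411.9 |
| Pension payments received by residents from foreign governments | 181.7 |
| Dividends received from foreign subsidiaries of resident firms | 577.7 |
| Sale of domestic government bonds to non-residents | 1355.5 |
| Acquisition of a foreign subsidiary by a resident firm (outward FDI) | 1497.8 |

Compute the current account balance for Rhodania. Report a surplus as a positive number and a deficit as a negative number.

-1196.9

Goods: -1600.8 + 1049.2 - 820.1 = -1371.7
Services: 299.3
Primary income: 289.4 + 577.7 - 479.6 - 392.9 = -5.4
Secondary income: 181.7 - 300.8 = -119.1
Current account = (-1371.7) + 299.3 + (-5.4) + (-119.1) = -1196.9
(Excluded from the current account — financial account: borrowing by resident firms from foreign banks 676.3, new loans extended by domestic banks to foreign borrowers 1049.0, inward foreign direct investment in the manufacturing sector 1411.9, sale of domestic government bonds to non-residents 1355.5, acquisition of a foreign subsidiary by a resident firm (outward FDI) 1497.8.)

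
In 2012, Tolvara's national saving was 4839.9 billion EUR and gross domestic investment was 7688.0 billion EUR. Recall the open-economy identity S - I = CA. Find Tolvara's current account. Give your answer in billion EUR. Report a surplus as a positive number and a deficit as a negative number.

S - I = CA (net lending to the rest of the world).
CA = S - I = 4839.9 - 7688.0 = -2848.1

-2848.1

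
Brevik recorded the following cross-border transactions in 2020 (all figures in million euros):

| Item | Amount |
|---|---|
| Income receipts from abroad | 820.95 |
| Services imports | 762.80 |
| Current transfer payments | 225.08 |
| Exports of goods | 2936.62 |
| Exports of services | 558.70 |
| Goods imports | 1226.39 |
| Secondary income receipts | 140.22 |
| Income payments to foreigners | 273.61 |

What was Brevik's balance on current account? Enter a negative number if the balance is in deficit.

Goods balance = 2936.62 - 1226.39 = 1710.23
Services balance = 558.70 - 762.80 = -204.10
Trade balance (goods + services) = 1710.23 + (-204.10) = 1506.13
Net primary income = 820.95 - 273.61 = 547.34
Net secondary income = 140.22 - 225.08 = -84.86
Current account = 1506.13 + 547.34 + (-84.86) = 1968.61

1968.61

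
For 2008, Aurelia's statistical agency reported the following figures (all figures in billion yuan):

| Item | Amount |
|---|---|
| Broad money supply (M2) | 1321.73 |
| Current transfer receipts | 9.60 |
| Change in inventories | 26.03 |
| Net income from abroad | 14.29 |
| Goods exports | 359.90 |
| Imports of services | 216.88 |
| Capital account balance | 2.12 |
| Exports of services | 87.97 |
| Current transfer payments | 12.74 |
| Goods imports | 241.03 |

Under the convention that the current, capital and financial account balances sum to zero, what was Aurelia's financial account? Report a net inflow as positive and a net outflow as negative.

-3.23

Goods balance = 359.90 - 241.03 = 118.87
Services balance = 87.97 - 216.88 = -128.91
Trade balance (goods + services) = 118.87 + (-128.91) = -10.04
Net primary income = 14.29
Net secondary income = 9.60 - 12.74 = -3.14
Current account = -10.04 + 14.29 + (-3.14) = 1.11
Financial account = -(1.11 + 2.12) = -3.23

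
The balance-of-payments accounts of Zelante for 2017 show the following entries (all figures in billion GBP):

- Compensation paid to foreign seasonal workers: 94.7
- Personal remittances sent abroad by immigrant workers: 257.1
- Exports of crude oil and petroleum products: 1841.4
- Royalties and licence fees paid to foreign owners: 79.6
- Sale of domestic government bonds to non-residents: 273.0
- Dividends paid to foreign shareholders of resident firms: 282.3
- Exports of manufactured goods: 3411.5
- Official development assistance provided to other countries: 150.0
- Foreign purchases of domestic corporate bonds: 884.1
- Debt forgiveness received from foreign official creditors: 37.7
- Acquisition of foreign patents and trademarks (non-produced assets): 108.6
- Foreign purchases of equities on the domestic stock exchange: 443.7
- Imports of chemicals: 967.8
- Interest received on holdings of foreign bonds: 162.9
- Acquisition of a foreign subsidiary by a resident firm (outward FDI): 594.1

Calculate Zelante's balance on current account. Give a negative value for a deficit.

3584.3

Goods: 1841.4 + 3411.5 - 967.8 = 4285.1
Services: -79.6
Primary income: -282.3 - 94.7 + 162.9 = -214.1
Secondary income: -257.1 - 150.0 = -407.1
Current account = 4285.1 + (-79.6) + (-214.1) + (-407.1) = 3584.3
(Excluded from the current account — financial account: sale of domestic government bonds to non-residents 273.0, foreign purchases of domestic corporate bonds 884.1, foreign purchases of equities on the domestic stock exchange 443.7, acquisition of a foreign subsidiary by a resident firm (outward FDI) 594.1; capital account: debt forgiveness received from foreign official creditors 37.7, acquisition of foreign patents and trademarks (non-produced assets) 108.6.)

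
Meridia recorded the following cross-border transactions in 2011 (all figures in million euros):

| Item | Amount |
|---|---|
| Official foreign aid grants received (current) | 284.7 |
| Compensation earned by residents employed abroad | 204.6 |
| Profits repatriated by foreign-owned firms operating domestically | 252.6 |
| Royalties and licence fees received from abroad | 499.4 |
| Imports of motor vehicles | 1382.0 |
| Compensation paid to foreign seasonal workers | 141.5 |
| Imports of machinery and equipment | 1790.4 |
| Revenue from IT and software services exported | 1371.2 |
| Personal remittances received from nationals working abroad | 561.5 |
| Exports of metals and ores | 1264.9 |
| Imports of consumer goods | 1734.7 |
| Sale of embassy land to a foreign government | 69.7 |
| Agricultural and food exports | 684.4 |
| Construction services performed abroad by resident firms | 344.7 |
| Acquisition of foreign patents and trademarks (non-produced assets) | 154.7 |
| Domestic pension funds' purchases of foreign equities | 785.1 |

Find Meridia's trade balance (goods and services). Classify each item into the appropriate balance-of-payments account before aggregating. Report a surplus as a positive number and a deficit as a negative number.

Goods: 1264.9 - 1382.0 - 1734.7 + 684.4 - 1790.4 = -2957.8
Services: 499.4 + 1371.2 + 344.7 = 2215.3
Trade balance = -2957.8 + 2215.3 = -742.5
(Excluded from the trade balance — secondary income: official foreign aid grants received (current) 284.7, personal remittances received from nationals working abroad 561.5; primary income: compensation earned by residents employed abroad 204.6, profits repatriated by foreign-owned firms operating domestically 252.6, compensation paid to foreign seasonal workers 141.5; capital account: sale of embassy land to a foreign government 69.7, acquisition of foreign patents and trademarks (non-produced assets) 154.7; financial account: domestic pension funds' purchases of foreign equities 785.1.)

-742.5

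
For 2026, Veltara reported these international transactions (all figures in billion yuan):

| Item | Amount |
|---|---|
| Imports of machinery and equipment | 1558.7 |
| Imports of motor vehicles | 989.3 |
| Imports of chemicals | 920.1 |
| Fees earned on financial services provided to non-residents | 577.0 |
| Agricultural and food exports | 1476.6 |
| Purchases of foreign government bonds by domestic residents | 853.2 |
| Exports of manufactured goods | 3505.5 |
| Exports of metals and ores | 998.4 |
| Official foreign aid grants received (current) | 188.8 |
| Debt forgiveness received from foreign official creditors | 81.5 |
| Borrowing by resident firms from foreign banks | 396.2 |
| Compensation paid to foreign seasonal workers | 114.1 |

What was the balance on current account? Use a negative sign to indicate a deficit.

Goods: 998.4 + 1476.6 - 989.3 - 1558.7 + 3505.5 - 920.1 = 2512.4
Services: 577.0
Primary income: -114.1
Secondary income: 188.8
Current account = 2512.4 + 577.0 + (-114.1) + 188.8 = 3164.1
(Excluded from the current account — financial account: purchases of foreign government bonds by domestic residents 853.2, borrowing by resident firms from foreign banks 396.2; capital account: debt forgiveness received from foreign official creditors 81.5.)

3164.1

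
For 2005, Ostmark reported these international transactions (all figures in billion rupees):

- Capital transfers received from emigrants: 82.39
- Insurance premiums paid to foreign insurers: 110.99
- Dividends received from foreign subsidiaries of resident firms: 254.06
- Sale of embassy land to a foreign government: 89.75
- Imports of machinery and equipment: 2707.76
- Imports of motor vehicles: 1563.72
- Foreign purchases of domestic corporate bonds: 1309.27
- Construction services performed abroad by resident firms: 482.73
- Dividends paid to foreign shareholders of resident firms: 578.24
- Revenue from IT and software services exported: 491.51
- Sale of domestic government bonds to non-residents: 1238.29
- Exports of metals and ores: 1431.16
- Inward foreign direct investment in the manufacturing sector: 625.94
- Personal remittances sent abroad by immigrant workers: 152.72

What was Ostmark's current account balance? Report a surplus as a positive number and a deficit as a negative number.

-2453.97

Goods: -2707.76 - 1563.72 + 1431.16 = -2840.32
Services: -110.99 + 482.73 + 491.51 = 863.25
Primary income: -578.24 + 254.06 = -324.18
Secondary income: -152.72
Current account = (-2840.32) + 863.25 + (-324.18) + (-152.72) = -2453.97
(Excluded from the current account — capital account: capital transfers received from emigrants 82.39, sale of embassy land to a foreign government 89.75; financial account: foreign purchases of domestic corporate bonds 1309.27, sale of domestic government bonds to non-residents 1238.29, inward foreign direct investment in the manufacturing sector 625.94.)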